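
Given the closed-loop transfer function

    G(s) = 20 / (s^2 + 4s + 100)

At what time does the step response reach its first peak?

Comparing s^2 + 4s + 100 to s^2 + 2ζωₙs + ωₙ²: ωₙ = 10 rad/s and ζ = 4/(2·10) = 0.2.
ζωₙ = 4/2 = 2, so ω_d = ωₙ√(1−ζ²) = √(ωₙ² − (ζωₙ)²) = √(100 − 2²) = √96 ≈ 9.798 rad/s.
t_p = π/ω_d = π/9.798 ≈ 0.3206 s.

t_p ≈ 0.3206 s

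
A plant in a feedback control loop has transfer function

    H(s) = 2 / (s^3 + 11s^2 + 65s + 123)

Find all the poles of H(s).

The poles are the roots of the denominator s^3 + 11s^2 + 65s + 123 = 0.
Trying s = -3: the polynomial evaluates to 0, so (s + 3) is a factor.
Dividing out leaves s^2 + 8s + 41 = 0.
The quadratic formula then gives s = -4 ± 5j.

s = -4 ± 5j, -3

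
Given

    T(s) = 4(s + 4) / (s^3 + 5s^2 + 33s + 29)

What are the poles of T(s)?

s = -2 + 5j, -2 - 5j, -1

The poles are the roots of the denominator s^3 + 5s^2 + 33s + 29 = 0.
Trying s = -1: the polynomial evaluates to 0, so (s + 1) is a factor.
Dividing out leaves s^2 + 4s + 29 = 0.
The quadratic formula then gives s = -2 ± 5j.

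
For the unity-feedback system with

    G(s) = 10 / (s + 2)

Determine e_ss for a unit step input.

G(s) has no poles at the origin.
This is a Type 0 system. Kp = lim_{s→0} G(s) = 10/2 = 5.
e_ss = 1/(1 + Kp) = 1/(1 + 5) = 1/6 ≈ 0.1667.

e_ss = 0.1667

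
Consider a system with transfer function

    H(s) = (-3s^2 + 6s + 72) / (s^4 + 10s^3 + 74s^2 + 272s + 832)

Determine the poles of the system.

s = -4 ± 4j, -1 ± 5j

The poles are the roots of the denominator s^4 + 10s^3 + 74s^2 + 272s + 832 = 0.
No real roots exist; factor into two real quadratics: (s^2 + 8s + 32)(s^2 + 2s + 26) = 0.
Each quadratic gives a conjugate pair via the quadratic formula.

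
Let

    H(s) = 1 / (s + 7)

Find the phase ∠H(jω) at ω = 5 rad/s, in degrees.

∠H(j5) ≈ -35.54°

At s = j5: numerator = 1, denominator = 7 + j5.
∠H = ∠num − ∠den = 0° − (35.538°) = -35.54°.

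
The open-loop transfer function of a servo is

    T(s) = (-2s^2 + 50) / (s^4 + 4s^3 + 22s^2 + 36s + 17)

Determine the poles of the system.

The poles are the roots of the denominator s^4 + 4s^3 + 22s^2 + 36s + 17 = 0.
Trying s = -1: the polynomial evaluates to 0, so (s + 1) is a factor.
Dividing out leaves s^3 + 3s^2 + 19s + 17 = 0.
This factors further as (s^2 + 2s + 17)(s + 1) = 0.

s = -1 + 4j, -1 - 4j, -1, -1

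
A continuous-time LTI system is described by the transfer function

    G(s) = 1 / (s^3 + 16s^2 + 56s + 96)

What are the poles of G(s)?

s = -2 ± 2j, -12

The poles are the roots of the denominator s^3 + 16s^2 + 56s + 96 = 0.
Trying s = -12: the polynomial evaluates to 0, so (s + 12) is a factor.
Dividing out leaves s^2 + 4s + 8 = 0.
The quadratic formula then gives s = -2 ± 2j.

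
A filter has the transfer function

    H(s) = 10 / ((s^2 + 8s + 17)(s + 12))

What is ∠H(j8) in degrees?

∠H(j8) ≈ -160.0°

At s = j8: numerator = 10, denominator = -1076 + j392.
∠H = ∠num − ∠den = 0° − (159.98°) = -160.0°.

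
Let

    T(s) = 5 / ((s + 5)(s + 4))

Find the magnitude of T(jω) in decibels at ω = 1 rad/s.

|T(j1)|_dB ≈ -12.5 dB

Substitute s = j1: numerator = 5, denominator = 19 + j9.
|T(j1)| = |5| / |19 + j9| = 5 / 21.024 ≈ 0.2378.
In decibels: 20·log₁₀(0.2378) ≈ -12.5 dB.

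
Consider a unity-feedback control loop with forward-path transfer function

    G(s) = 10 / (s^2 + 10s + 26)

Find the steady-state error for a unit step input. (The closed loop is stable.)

G(s) has no poles at the origin.
This is a Type 0 system. Kp = lim_{s→0} G(s) = 10/26 = 5/13.
e_ss = 1/(1 + Kp) = 1/(1 + 5/13) = 13/18 ≈ 0.7222.

e_ss = 0.7222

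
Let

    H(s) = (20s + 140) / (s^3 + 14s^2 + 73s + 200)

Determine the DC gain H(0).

H(0) = 7/10 ≈ 0.7000

Set s = 0: H(0) = (140) / (200) = 7/10.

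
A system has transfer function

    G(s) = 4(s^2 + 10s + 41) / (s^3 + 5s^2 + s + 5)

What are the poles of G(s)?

The poles are the roots of the denominator s^3 + 5s^2 + s + 5 = 0.
Trying s = -5: the polynomial evaluates to 0, so (s + 5) is a factor.
Dividing out leaves s^2 + 1 = 0.
The quadratic formula then gives s = 0 ± 1j.

s = ±j, -5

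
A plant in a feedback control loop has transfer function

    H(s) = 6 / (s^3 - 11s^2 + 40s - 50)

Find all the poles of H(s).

s = 3 ± j, 5

The poles are the roots of the denominator s^3 - 11s^2 + 40s - 50 = 0.
Trying s = 5: the polynomial evaluates to 0, so (s - 5) is a factor.
Dividing out leaves s^2 - 6s + 10 = 0.
The quadratic formula then gives s = 3 ± 1j.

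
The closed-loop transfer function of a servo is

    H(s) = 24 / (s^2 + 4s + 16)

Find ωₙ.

Compare the denominator to the standard form s^2 + 2ζωₙs + ωₙ².
ωₙ² = 16, so ωₙ = 4 rad/s.

ωₙ = 4 rad/s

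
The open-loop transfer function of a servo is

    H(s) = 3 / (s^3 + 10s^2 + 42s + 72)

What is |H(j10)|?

|H(j10)| ≈ 0.002741

Substitute s = j10: numerator = 3, denominator = -928 - j580.
|H(j10)| = |3| / |-928 - j580| = 3 / 1094.3 ≈ 0.002741.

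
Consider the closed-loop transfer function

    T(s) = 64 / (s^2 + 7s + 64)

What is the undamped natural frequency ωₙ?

ωₙ = 8 rad/s

Compare the denominator to the standard form s^2 + 2ζωₙs + ωₙ².
ωₙ² = 64, so ωₙ = 8 rad/s.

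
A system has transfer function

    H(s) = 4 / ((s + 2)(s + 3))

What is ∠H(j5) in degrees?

At s = j5: numerator = 4, denominator = -19 + j25.
∠H = ∠num − ∠den = 0° − (127.23°) = -127.2°.

∠H(j5) ≈ -127.2°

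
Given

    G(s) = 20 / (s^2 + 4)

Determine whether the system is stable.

The poles can be read from the denominator factors: s = ±2j.
Since the simple pole(s) at s = 2j, -2j lie on the jω-axis with none in the right half-plane, the system is marginally stable.

marginally stable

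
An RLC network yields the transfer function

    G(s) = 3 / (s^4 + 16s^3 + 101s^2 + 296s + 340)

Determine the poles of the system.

s = -4 ± 2j, -4 ± j

The poles are the roots of the denominator s^4 + 16s^3 + 101s^2 + 296s + 340 = 0.
No real roots exist; factor into two real quadratics: (s^2 + 8s + 20)(s^2 + 8s + 17) = 0.
Each quadratic gives a conjugate pair via the quadratic formula.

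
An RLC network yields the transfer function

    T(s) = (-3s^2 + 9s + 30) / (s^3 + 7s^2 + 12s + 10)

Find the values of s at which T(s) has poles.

The poles are the roots of the denominator s^3 + 7s^2 + 12s + 10 = 0.
Trying s = -5: the polynomial evaluates to 0, so (s + 5) is a factor.
Dividing out leaves s^2 + 2s + 2 = 0.
The quadratic formula then gives s = -1 ± 1j.

s = -1 + j, -1 - j, -5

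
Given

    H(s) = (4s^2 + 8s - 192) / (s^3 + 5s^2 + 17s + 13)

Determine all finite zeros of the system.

Set the numerator to zero: 4s^2 + 8s - 192 = 0, i.e. 4·(s^2 + 2s - 48) = 0.
Factoring: (s - 6)(s + 8) = 0.

s = 6, -8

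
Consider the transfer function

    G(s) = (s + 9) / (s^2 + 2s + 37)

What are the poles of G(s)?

s = -1 + 6j, -1 - 6j

The poles are the roots of the denominator s^2 + 2s + 37 = 0.
Using the quadratic formula: s = (-2 ± √(-144))/2 = -1 ± 6j.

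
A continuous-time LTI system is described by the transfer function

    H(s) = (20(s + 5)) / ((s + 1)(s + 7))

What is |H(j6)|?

Substitute s = j6: numerator = 100 + j120, denominator = -29 + j48.
|H(j6)| = |100 + j120| / |-29 + j48| = 156.20 / 56.080 ≈ 2.785.

|H(j6)| ≈ 2.785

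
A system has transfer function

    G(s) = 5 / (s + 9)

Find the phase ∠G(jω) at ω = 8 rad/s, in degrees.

At s = j8: numerator = 5, denominator = 9 + j8.
∠G = ∠num − ∠den = 0° − (41.634°) = -41.63°.

∠G(j8) ≈ -41.63°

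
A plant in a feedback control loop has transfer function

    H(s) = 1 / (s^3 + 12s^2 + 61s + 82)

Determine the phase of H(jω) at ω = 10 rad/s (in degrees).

∠H(j10) ≈ 160.8°

At s = j10: numerator = 1, denominator = -1118 - j390.
∠H = ∠num − ∠den = 0° − (-160.77°) = 160.8°.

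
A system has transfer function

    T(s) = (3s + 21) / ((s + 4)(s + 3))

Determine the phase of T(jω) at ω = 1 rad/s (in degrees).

At s = j1: numerator = 21 + j3, denominator = 11 + j7.
∠T = ∠num − ∠den = 8.1301° − (32.471°) = -24.34°.

∠T(j1) ≈ -24.34°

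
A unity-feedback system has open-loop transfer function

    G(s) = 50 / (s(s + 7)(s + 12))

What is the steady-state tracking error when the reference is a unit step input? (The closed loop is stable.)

G(s) has one pole at the origin.
This is a Type 1 system; for a step input the steady-state error is zero.

e_ss = 0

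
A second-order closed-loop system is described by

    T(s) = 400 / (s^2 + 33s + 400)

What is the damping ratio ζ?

Compare the denominator to the standard form s^2 + 2ζωₙs + ωₙ².
ωₙ² = 400, so ωₙ = 20 rad/s.
2ζωₙ = 33, so ζ = 33/(2·20) = 0.825.

ζ = 0.825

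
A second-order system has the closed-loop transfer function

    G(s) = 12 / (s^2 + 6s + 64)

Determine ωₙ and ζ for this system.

Compare the denominator to the standard form s^2 + 2ζωₙs + ωₙ².
ωₙ² = 64, so ωₙ = 8 rad/s.
2ζωₙ = 6, so ζ = 6/(2·8) = 0.375.
With ζ = 0.375 the response is underdamped.

ωₙ = 8 rad/s, ζ = 0.375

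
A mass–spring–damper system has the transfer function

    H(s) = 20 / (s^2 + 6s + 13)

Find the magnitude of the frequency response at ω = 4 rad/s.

Substitute s = j4: numerator = 20, denominator = -3 + j24.
|H(j4)| = |20| / |-3 + j24| = 20 / 24.187 ≈ 0.8269.

|H(j4)| ≈ 0.8269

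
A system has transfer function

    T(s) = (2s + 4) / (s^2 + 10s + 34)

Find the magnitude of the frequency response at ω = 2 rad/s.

|T(j2)| ≈ 0.1569

Substitute s = j2: numerator = 4 + j4, denominator = 30 + j20.
|T(j2)| = |4 + j4| / |30 + j20| = 5.6569 / 36.056 ≈ 0.1569.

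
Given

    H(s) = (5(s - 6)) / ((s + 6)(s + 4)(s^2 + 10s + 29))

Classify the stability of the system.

The poles can be read from the denominator factors: s = -6, -4, -5 ± 2j.
Since all poles lie strictly in the left half-plane, the system is stable.

stable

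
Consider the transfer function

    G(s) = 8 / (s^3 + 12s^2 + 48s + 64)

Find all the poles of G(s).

s = -4, -4, -4

The poles are the roots of the denominator s^3 + 12s^2 + 48s + 64 = 0.
Trying s = -4: the polynomial evaluates to 0, so (s + 4) is a factor.
Dividing out leaves s^2 + 8s + 16 = 0.
Factoring the quadratic: (s + 4)^2 = 0.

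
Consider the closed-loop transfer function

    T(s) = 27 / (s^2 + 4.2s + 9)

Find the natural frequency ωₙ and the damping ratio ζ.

ωₙ = 3 rad/s, ζ = 0.7

Compare the denominator to the standard form s^2 + 2ζωₙs + ωₙ².
ωₙ² = 9, so ωₙ = 3 rad/s.
2ζωₙ = 4.2, so ζ = 4.2/(2·3) = 0.7.
With ζ = 0.7 the response is underdamped.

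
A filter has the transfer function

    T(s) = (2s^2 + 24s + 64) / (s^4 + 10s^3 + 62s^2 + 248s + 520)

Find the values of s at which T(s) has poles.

s = -4 ± 2j, -1 ± 5j

The poles are the roots of the denominator s^4 + 10s^3 + 62s^2 + 248s + 520 = 0.
No real roots exist; factor into two real quadratics: (s^2 + 8s + 20)(s^2 + 2s + 26) = 0.
Each quadratic gives a conjugate pair via the quadratic formula.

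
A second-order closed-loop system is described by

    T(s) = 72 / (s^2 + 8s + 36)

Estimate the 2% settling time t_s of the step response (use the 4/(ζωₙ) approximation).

t_s ≈ 1 s

Comparing s^2 + 8s + 36 to s^2 + 2ζωₙs + ωₙ²: ωₙ = 6 rad/s and ζ = 8/(2·6) ≈ 0.6667.
ζωₙ = 8/2 = 4, so t_s ≈ 4/(ζωₙ) = 4/4 = 1 s.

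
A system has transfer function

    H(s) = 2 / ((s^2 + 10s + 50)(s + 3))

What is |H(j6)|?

Substitute s = j6: numerator = 2, denominator = -318 + j264.
|H(j6)| = |2| / |-318 + j264| = 2 / 413.30 ≈ 0.004839.

|H(j6)| ≈ 0.004839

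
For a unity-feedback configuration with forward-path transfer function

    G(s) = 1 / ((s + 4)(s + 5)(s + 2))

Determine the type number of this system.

The denominator has no factor of s at the origin — no free integrator — so this is a Type 0 system.

Type 0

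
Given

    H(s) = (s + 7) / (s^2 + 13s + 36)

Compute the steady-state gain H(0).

H(0) = 7/36 ≈ 0.1944

Set s = 0: H(0) = (7) / (36) = 7/36.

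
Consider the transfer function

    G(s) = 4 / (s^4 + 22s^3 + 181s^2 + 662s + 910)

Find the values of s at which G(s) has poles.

The poles are the roots of the denominator s^4 + 22s^3 + 181s^2 + 662s + 910 = 0.
Trying s = -7: the polynomial evaluates to 0, so (s + 7) is a factor.
Dividing out leaves s^3 + 15s^2 + 76s + 130 = 0.
This factors further as (s + 5)(s^2 + 10s + 26) = 0.

s = -7, -5, -5 + j, -5 - j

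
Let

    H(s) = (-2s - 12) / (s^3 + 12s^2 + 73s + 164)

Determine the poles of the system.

The poles are the roots of the denominator s^3 + 12s^2 + 73s + 164 = 0.
Trying s = -4: the polynomial evaluates to 0, so (s + 4) is a factor.
Dividing out leaves s^2 + 8s + 41 = 0.
The quadratic formula then gives s = -4 ± 5j.

s = -4 ± 5j, -4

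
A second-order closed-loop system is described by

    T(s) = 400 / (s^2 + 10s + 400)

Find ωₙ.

ωₙ = 20 rad/s

Compare the denominator to the standard form s^2 + 2ζωₙs + ωₙ².
ωₙ² = 400, so ωₙ = 20 rad/s.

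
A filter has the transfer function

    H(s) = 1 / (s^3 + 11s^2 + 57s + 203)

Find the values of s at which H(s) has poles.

The poles are the roots of the denominator s^3 + 11s^2 + 57s + 203 = 0.
Trying s = -7: the polynomial evaluates to 0, so (s + 7) is a factor.
Dividing out leaves s^2 + 4s + 29 = 0.
The quadratic formula then gives s = -2 ± 5j.

s = -2 + 5j, -2 - 5j, -7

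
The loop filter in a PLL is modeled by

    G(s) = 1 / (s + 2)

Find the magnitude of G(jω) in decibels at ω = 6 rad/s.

Substitute s = j6: numerator = 1, denominator = 2 + j6.
|G(j6)| = |1| / |2 + j6| = 1 / 6.3246 ≈ 0.1581.
In decibels: 20·log₁₀(0.1581) ≈ -16.0 dB.

|G(j6)|_dB ≈ -16.0 dB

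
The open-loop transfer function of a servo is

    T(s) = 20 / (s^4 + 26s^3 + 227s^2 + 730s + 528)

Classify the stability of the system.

The denominator s^4 + 26s^3 + 227s^2 + 730s + 528 factors as (s + 11)(s + 1)(s + 6)(s + 8), giving poles at s = -11, -1, -6, -8.
Since all poles lie strictly in the left half-plane, the system is stable.

stable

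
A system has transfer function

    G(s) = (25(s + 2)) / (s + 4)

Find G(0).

At s = 0 each factor (s + a) contributes a and each (s^2 + bs + c) contributes c.
G(0) = 25·(2) / ((4)) = 50/4 = 25/2.

G(0) = 25/2 ≈ 12.50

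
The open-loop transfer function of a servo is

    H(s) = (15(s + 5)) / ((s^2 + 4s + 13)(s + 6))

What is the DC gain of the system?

H(0) = 25/26 ≈ 0.9615

At s = 0 each factor (s + a) contributes a and each (s^2 + bs + c) contributes c.
H(0) = 15·(5) / ((13) · (6)) = 75/78 = 25/26.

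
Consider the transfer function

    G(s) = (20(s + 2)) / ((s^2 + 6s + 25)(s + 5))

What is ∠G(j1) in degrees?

∠G(j1) ≈ 1.219°

At s = j1: numerator = 40 + j20, denominator = 114 + j54.
∠G = ∠num − ∠den = 26.565° − (25.346°) = 1.219°.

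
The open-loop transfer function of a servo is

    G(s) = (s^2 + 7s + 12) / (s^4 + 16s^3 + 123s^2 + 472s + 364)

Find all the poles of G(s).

The poles are the roots of the denominator s^4 + 16s^3 + 123s^2 + 472s + 364 = 0.
Trying s = -1: the polynomial evaluates to 0, so (s + 1) is a factor.
Dividing out leaves s^3 + 15s^2 + 108s + 364 = 0.
This factors further as (s^2 + 8s + 52)(s + 7) = 0.

s = -4 ± 6j, -1, -7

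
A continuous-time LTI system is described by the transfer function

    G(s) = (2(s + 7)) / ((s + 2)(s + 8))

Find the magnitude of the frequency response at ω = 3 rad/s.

|G(j3)| ≈ 0.4944

Substitute s = j3: numerator = 14 + j6, denominator = 7 + j30.
|G(j3)| = |14 + j6| / |7 + j30| = 15.232 / 30.806 ≈ 0.4944.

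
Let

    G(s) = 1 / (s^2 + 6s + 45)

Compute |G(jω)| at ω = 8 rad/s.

Substitute s = j8: numerator = 1, denominator = -19 + j48.
|G(j8)| = |1| / |-19 + j48| = 1 / 51.624 ≈ 0.01937.

|G(j8)| ≈ 0.01937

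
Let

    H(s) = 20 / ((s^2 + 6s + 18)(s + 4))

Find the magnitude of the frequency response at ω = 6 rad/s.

|H(j6)| ≈ 0.06891

Substitute s = j6: numerator = 20, denominator = -288 + j36.
|H(j6)| = |20| / |-288 + j36| = 20 / 290.24 ≈ 0.06891.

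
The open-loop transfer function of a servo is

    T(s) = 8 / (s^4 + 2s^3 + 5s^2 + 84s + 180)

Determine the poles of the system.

The poles are the roots of the denominator s^4 + 2s^3 + 5s^2 + 84s + 180 = 0.
Trying s = -3: the polynomial evaluates to 0, so (s + 3) is a factor.
Dividing out leaves s^3 - s^2 + 8s + 60 = 0.
This factors further as (s^2 - 4s + 20)(s + 3) = 0.

s = -3, 2 + 4j, 2 - 4j, -3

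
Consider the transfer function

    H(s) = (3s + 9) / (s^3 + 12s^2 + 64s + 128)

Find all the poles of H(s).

The poles are the roots of the denominator s^3 + 12s^2 + 64s + 128 = 0.
Trying s = -4: the polynomial evaluates to 0, so (s + 4) is a factor.
Dividing out leaves s^2 + 8s + 32 = 0.
The quadratic formula then gives s = -4 ± 4j.

s = -4 + 4j, -4 - 4j, -4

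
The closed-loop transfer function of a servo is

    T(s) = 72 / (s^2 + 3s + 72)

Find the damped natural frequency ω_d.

Comparing s^2 + 3s + 72 to s^2 + 2ζωₙs + ωₙ²: ωₙ = √72 ≈ 8.485 rad/s and ζ = 3/(2·√72) ≈ 0.1768.
ζωₙ = 3/2 = 1.5, so ω_d = ωₙ√(1−ζ²) = √(ωₙ² − (ζωₙ)²) = √(72 − 1.5²) = √69.75 ≈ 8.352 rad/s.

ω_d ≈ 8.352 rad/s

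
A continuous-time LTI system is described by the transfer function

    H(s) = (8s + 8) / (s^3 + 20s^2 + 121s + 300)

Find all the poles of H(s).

s = -4 ± 3j, -12

The poles are the roots of the denominator s^3 + 20s^2 + 121s + 300 = 0.
Trying s = -12: the polynomial evaluates to 0, so (s + 12) is a factor.
Dividing out leaves s^2 + 8s + 25 = 0.
The quadratic formula then gives s = -4 ± 3j.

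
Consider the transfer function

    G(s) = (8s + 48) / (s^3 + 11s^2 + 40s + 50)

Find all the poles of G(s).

The poles are the roots of the denominator s^3 + 11s^2 + 40s + 50 = 0.
Trying s = -5: the polynomial evaluates to 0, so (s + 5) is a factor.
Dividing out leaves s^2 + 6s + 10 = 0.
The quadratic formula then gives s = -3 ± 1j.

s = -3 ± j, -5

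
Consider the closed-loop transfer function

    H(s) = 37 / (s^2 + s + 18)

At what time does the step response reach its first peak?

t_p ≈ 0.7457 s

Comparing s^2 + s + 18 to s^2 + 2ζωₙs + ωₙ²: ωₙ = √18 ≈ 4.243 rad/s and ζ = 1/(2·√18) ≈ 0.1179.
ζωₙ = 1/2 = 0.5, so ω_d = ωₙ√(1−ζ²) = √(ωₙ² − (ζωₙ)²) = √(18 − 0.5²) = √17.75 ≈ 4.213 rad/s.
t_p = π/ω_d = π/4.213 ≈ 0.7457 s.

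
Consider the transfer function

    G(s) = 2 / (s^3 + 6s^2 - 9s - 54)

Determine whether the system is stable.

The denominator s^3 + 6s^2 - 9s - 54 factors as (s - 3)(s + 6)(s + 3), giving poles at s = 3, -6, -3.
Since the pole(s) at s = 3 lie in the right half-plane, the system is unstable.

unstable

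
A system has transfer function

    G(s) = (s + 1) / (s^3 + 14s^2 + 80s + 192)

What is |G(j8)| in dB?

Substitute s = j8: numerator = 1 + j8, denominator = -704 + j128.
|G(j8)| = |1 + j8| / |-704 + j128| = 8.0623 / 715.54 ≈ 0.01127.
In decibels: 20·log₁₀(0.01127) ≈ -39.0 dB.

|G(j8)|_dB ≈ -39.0 dB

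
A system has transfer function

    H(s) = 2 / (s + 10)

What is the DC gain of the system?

H(0) = 1/5 ≈ 0.2000

At s = 0 each factor (s + a) contributes a and each (s^2 + bs + c) contributes c.
H(0) = 2·1 / ((10)) = 2/10 = 1/5.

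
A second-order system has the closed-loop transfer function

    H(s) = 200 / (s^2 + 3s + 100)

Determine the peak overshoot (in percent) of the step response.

Comparing s^2 + 3s + 100 to s^2 + 2ζωₙs + ωₙ²: ωₙ = 10 rad/s and ζ = 3/(2·10) = 0.15.
%OS = 100·exp(−πζ/√(1−ζ²)) = 100·exp(−π·0.15/√(1−0.15²)) ≈ 62.1%.

%OS ≈ 62.1%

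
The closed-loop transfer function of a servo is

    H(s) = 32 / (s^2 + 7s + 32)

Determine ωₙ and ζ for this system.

ωₙ ≈ 5.657 rad/s, ζ ≈ 0.6187

Compare the denominator to the standard form s^2 + 2ζωₙs + ωₙ².
ωₙ² = 32, so ωₙ = √32 ≈ 5.657 rad/s.
2ζωₙ = 7, so ζ = 7/(2·√32) ≈ 0.6187.
With ζ = 0.6187 the response is underdamped.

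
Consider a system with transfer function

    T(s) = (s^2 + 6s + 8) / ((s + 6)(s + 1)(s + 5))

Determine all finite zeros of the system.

s = -2, -4

Set the numerator to zero: s^2 + 6s + 8 = 0.
Factoring: (s + 2)(s + 4) = 0.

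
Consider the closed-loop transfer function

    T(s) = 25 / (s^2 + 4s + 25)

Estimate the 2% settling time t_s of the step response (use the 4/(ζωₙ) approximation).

t_s ≈ 2 s

Comparing s^2 + 4s + 25 to s^2 + 2ζωₙs + ωₙ²: ωₙ = 5 rad/s and ζ = 4/(2·5) = 0.4.
ζωₙ = 4/2 = 2, so t_s ≈ 4/(ζωₙ) = 4/2 = 2 s.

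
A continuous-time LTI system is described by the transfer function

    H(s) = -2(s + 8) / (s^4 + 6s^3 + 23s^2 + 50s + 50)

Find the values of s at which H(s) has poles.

The poles are the roots of the denominator s^4 + 6s^3 + 23s^2 + 50s + 50 = 0.
No real roots exist; factor into two real quadratics: (s^2 + 2s + 10)(s^2 + 4s + 5) = 0.
Each quadratic gives a conjugate pair via the quadratic formula.

s = -1 ± 3j, -2 ± j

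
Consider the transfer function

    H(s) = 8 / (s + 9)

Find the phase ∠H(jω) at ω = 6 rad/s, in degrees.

At s = j6: numerator = 8, denominator = 9 + j6.
∠H = ∠num − ∠den = 0° − (33.690°) = -33.69°.

∠H(j6) ≈ -33.69°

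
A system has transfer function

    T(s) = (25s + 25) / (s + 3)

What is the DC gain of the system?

T(0) = 25/3 ≈ 8.333

Set s = 0: T(0) = (25) / (3) = 25/3.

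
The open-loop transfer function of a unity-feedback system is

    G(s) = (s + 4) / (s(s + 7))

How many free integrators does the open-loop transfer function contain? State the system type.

Type 1

The denominator has 1 factor of s at the origin (free integrator), so this is a Type 1 system.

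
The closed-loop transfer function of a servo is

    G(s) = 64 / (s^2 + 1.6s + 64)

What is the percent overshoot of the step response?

%OS ≈ 72.9%

Comparing s^2 + 1.6s + 64 to s^2 + 2ζωₙs + ωₙ²: ωₙ = 8 rad/s and ζ = 1.6/(2·8) = 0.1.
%OS = 100·exp(−πζ/√(1−ζ²)) = 100·exp(−π·0.1/√(1−0.1²)) ≈ 72.9%.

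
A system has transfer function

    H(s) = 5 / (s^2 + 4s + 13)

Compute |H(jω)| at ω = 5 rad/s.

|H(j5)| ≈ 0.2144

Substitute s = j5: numerator = 5, denominator = -12 + j20.
|H(j5)| = |5| / |-12 + j20| = 5 / 23.324 ≈ 0.2144.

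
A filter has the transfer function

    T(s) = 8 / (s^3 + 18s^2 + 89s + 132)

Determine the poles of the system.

s = -3, -11, -4

The poles are the roots of the denominator s^3 + 18s^2 + 89s + 132 = 0.
Trying s = -3: the polynomial evaluates to 0, so (s + 3) is a factor.
Dividing out leaves s^2 + 15s + 44 = 0.
Factoring the quadratic: (s + 11)(s + 4) = 0.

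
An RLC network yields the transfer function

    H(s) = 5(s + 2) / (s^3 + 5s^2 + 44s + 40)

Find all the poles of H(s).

The poles are the roots of the denominator s^3 + 5s^2 + 44s + 40 = 0.
Trying s = -1: the polynomial evaluates to 0, so (s + 1) is a factor.
Dividing out leaves s^2 + 4s + 40 = 0.
The quadratic formula then gives s = -2 ± 6j.

s = -2 ± 6j, -1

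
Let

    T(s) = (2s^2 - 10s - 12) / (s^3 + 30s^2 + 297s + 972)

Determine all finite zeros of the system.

Set the numerator to zero: 2s^2 - 10s - 12 = 0, i.e. 2·(s^2 - 5s - 6) = 0.
Factoring: (s + 1)(s - 6) = 0.

s = -1, 6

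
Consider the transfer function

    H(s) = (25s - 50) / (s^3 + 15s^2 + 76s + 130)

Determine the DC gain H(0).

H(0) = -5/13 ≈ -0.3846

Set s = 0: H(0) = (-50) / (130) = -5/13.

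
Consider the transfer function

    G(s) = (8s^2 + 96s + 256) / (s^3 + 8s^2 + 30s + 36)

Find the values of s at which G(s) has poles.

s = -3 ± 3j, -2

The poles are the roots of the denominator s^3 + 8s^2 + 30s + 36 = 0.
Trying s = -2: the polynomial evaluates to 0, so (s + 2) is a factor.
Dividing out leaves s^2 + 6s + 18 = 0.
The quadratic formula then gives s = -3 ± 3j.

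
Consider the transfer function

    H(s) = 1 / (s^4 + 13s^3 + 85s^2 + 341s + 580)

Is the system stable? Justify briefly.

stable

The denominator s^4 + 13s^3 + 85s^2 + 341s + 580 factors as (s^2 + 4s + 29)(s + 5)(s + 4), giving poles at s = -2 ± 5j, -5, -4.
Since all poles lie strictly in the left half-plane, the system is stable.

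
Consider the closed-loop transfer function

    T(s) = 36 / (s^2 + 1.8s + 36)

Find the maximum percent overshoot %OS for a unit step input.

Comparing s^2 + 1.8s + 36 to s^2 + 2ζωₙs + ωₙ²: ωₙ = 6 rad/s and ζ = 1.8/(2·6) = 0.15.
%OS = 100·exp(−πζ/√(1−ζ²)) = 100·exp(−π·0.15/√(1−0.15²)) ≈ 62.1%.

%OS ≈ 62.1%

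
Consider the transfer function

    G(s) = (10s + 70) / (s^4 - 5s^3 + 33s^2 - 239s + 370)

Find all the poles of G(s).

s = 2, 5, -1 ± 6j

The poles are the roots of the denominator s^4 - 5s^3 + 33s^2 - 239s + 370 = 0.
Trying s = 2: the polynomial evaluates to 0, so (s - 2) is a factor.
Dividing out leaves s^3 - 3s^2 + 27s - 185 = 0.
This factors further as (s - 5)(s^2 + 2s + 37) = 0.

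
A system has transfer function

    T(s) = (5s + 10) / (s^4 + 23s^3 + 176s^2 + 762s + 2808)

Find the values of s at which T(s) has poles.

The poles are the roots of the denominator s^4 + 23s^3 + 176s^2 + 762s + 2808 = 0.
Trying s = -9: the polynomial evaluates to 0, so (s + 9) is a factor.
Dividing out leaves s^3 + 14s^2 + 50s + 312 = 0.
This factors further as (s^2 + 2s + 26)(s + 12) = 0.

s = -1 + 5j, -1 - 5j, -9, -12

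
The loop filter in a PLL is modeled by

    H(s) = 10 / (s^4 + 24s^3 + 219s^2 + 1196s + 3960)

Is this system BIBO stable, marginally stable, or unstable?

stable

The denominator s^4 + 24s^3 + 219s^2 + 1196s + 3960 factors as (s^2 + 4s + 40)(s + 11)(s + 9), giving poles at s = -2 ± 6j, -11, -9.
Since all poles lie strictly in the left half-plane, the system is stable.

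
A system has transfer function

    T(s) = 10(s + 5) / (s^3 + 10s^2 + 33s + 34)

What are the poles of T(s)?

The poles are the roots of the denominator s^3 + 10s^2 + 33s + 34 = 0.
Trying s = -2: the polynomial evaluates to 0, so (s + 2) is a factor.
Dividing out leaves s^2 + 8s + 17 = 0.
The quadratic formula then gives s = -4 ± 1j.

s = -4 ± j, -2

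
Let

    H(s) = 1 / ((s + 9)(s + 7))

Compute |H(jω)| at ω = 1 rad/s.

|H(j1)| ≈ 0.01562

Substitute s = j1: numerator = 1, denominator = 62 + j16.
|H(j1)| = |1| / |62 + j16| = 1 / 64.031 ≈ 0.01562.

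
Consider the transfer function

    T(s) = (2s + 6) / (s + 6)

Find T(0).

T(0) = 1

Set s = 0: T(0) = (6) / (6) = 1.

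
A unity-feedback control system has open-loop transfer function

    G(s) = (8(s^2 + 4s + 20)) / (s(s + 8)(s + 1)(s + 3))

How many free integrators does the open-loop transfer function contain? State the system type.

The denominator has 1 factor of s at the origin (free integrator), so this is a Type 1 system.

Type 1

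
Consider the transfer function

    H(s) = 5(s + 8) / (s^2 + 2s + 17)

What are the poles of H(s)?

s = -1 ± 4j

The poles are the roots of the denominator s^2 + 2s + 17 = 0.
Using the quadratic formula: s = (-2 ± √(-64))/2 = -1 ± 4j.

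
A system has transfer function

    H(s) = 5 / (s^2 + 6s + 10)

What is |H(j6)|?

|H(j6)| ≈ 0.1126

Substitute s = j6: numerator = 5, denominator = -26 + j36.
|H(j6)| = |5| / |-26 + j36| = 5 / 44.407 ≈ 0.1126.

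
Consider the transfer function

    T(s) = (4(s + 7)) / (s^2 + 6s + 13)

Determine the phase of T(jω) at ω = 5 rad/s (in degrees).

At s = j5: numerator = 28 + j20, denominator = -12 + j30.
∠T = ∠num − ∠den = 35.538° − (111.80°) = -76.26°.

∠T(j5) ≈ -76.26°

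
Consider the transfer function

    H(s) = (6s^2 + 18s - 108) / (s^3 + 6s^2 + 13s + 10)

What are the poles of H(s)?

s = -2, -2 ± j

The poles are the roots of the denominator s^3 + 6s^2 + 13s + 10 = 0.
Trying s = -2: the polynomial evaluates to 0, so (s + 2) is a factor.
Dividing out leaves s^2 + 4s + 5 = 0.
The quadratic formula then gives s = -2 ± 1j.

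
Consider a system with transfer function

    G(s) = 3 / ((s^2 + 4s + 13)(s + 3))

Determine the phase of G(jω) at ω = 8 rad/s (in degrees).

At s = j8: numerator = 3, denominator = -409 - j312.
∠G = ∠num − ∠den = 0° − (-142.66°) = 142.7°.

∠G(j8) ≈ 142.7°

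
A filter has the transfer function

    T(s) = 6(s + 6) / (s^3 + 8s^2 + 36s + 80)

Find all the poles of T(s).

s = -2 + 4j, -2 - 4j, -4

The poles are the roots of the denominator s^3 + 8s^2 + 36s + 80 = 0.
Trying s = -4: the polynomial evaluates to 0, so (s + 4) is a factor.
Dividing out leaves s^2 + 4s + 20 = 0.
The quadratic formula then gives s = -2 ± 4j.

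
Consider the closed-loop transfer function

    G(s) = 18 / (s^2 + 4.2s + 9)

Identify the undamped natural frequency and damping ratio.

ωₙ = 3 rad/s, ζ = 0.7

Compare the denominator to the standard form s^2 + 2ζωₙs + ωₙ².
ωₙ² = 9, so ωₙ = 3 rad/s.
2ζωₙ = 4.2, so ζ = 4.2/(2·3) = 0.7.
With ζ = 0.7 the response is underdamped.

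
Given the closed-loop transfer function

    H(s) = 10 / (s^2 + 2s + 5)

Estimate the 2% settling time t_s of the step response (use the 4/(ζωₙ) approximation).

Comparing s^2 + 2s + 5 to s^2 + 2ζωₙs + ωₙ²: ωₙ = √5 ≈ 2.236 rad/s and ζ = 2/(2·√5) ≈ 0.4472.
ζωₙ = 2/2 = 1, so t_s ≈ 4/(ζωₙ) = 4/1 = 4 s.

t_s ≈ 4 s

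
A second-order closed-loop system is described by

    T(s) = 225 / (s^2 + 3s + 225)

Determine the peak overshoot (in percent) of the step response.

Comparing s^2 + 3s + 225 to s^2 + 2ζωₙs + ωₙ²: ωₙ = 15 rad/s and ζ = 3/(2·15) = 0.1.
%OS = 100·exp(−πζ/√(1−ζ²)) = 100·exp(−π·0.1/√(1−0.1²)) ≈ 72.9%.

%OS ≈ 72.9%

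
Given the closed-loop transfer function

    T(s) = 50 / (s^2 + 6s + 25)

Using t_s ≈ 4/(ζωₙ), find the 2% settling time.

t_s ≈ 1.333 s

Comparing s^2 + 6s + 25 to s^2 + 2ζωₙs + ωₙ²: ωₙ = 5 rad/s and ζ = 6/(2·5) = 0.6.
ζωₙ = 6/2 = 3, so t_s ≈ 4/(ζωₙ) = 4/3 ≈ 1.333 s.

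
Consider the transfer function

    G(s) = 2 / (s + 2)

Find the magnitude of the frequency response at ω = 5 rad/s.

Substitute s = j5: numerator = 2, denominator = 2 + j5.
|G(j5)| = |2| / |2 + j5| = 2 / 5.3852 ≈ 0.3714.

|G(j5)| ≈ 0.3714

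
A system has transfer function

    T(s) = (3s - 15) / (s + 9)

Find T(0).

T(0) = -5/3 ≈ -1.667

Set s = 0: T(0) = (-15) / (9) = -5/3.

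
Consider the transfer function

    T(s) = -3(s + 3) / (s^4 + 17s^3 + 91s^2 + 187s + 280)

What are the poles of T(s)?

s = -1 + 2j, -1 - 2j, -8, -7

The poles are the roots of the denominator s^4 + 17s^3 + 91s^2 + 187s + 280 = 0.
Trying s = -8: the polynomial evaluates to 0, so (s + 8) is a factor.
Dividing out leaves s^3 + 9s^2 + 19s + 35 = 0.
This factors further as (s^2 + 2s + 5)(s + 7) = 0.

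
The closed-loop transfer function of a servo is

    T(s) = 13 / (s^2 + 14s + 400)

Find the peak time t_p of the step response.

Comparing s^2 + 14s + 400 to s^2 + 2ζωₙs + ωₙ²: ωₙ = 20 rad/s and ζ = 14/(2·20) = 0.35.
ζωₙ = 14/2 = 7, so ω_d = ωₙ√(1−ζ²) = √(ωₙ² − (ζωₙ)²) = √(400 − 7²) = √351 ≈ 18.73 rad/s.
t_p = π/ω_d = π/18.73 ≈ 0.1677 s.

t_p ≈ 0.1677 s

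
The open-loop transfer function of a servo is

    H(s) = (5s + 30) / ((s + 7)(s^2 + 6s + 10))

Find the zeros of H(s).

Set the numerator to zero: 5s + 30 = 0, i.e. 5·(s + 6) = 0.
So s = -6.

s = -6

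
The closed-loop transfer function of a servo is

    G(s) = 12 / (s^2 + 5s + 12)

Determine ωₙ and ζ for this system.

Compare the denominator to the standard form s^2 + 2ζωₙs + ωₙ².
ωₙ² = 12, so ωₙ = √12 ≈ 3.464 rad/s.
2ζωₙ = 5, so ζ = 5/(2·√12) ≈ 0.7217.

ωₙ ≈ 3.464 rad/s, ζ ≈ 0.7217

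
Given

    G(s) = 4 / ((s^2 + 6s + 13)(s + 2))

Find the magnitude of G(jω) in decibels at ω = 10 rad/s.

Substitute s = j10: numerator = 4, denominator = -774 - j750.
|G(j10)| = |4| / |-774 - j750| = 4 / 1077.8 ≈ 0.003711.
In decibels: 20·log₁₀(0.003711) ≈ -48.6 dB.

|G(j10)|_dB ≈ -48.6 dB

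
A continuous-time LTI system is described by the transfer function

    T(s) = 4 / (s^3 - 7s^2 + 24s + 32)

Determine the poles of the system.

s = 4 + 4j, 4 - 4j, -1

The poles are the roots of the denominator s^3 - 7s^2 + 24s + 32 = 0.
Trying s = -1: the polynomial evaluates to 0, so (s + 1) is a factor.
Dividing out leaves s^2 - 8s + 32 = 0.
The quadratic formula then gives s = 4 ± 4j.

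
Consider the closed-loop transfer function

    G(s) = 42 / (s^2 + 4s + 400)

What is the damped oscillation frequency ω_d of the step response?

ω_d ≈ 19.90 rad/s

Comparing s^2 + 4s + 400 to s^2 + 2ζωₙs + ωₙ²: ωₙ = 20 rad/s and ζ = 4/(2·20) = 0.1.
ζωₙ = 4/2 = 2, so ω_d = ωₙ√(1−ζ²) = √(ωₙ² − (ζωₙ)²) = √(400 − 2²) = √396 ≈ 19.90 rad/s.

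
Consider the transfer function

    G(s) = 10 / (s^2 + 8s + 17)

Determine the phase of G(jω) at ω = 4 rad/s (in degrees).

At s = j4: numerator = 10, denominator = 1 + j32.
∠G = ∠num − ∠den = 0° − (88.210°) = -88.21°.

∠G(j4) ≈ -88.21°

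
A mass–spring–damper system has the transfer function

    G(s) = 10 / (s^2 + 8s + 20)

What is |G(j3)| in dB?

|G(j3)|_dB ≈ -8.43 dB

Substitute s = j3: numerator = 10, denominator = 11 + j24.
|G(j3)| = |10| / |11 + j24| = 10 / 26.401 ≈ 0.3788.
In decibels: 20·log₁₀(0.3788) ≈ -8.43 dB.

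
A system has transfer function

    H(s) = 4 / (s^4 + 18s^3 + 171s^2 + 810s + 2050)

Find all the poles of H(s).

s = -5 + 5j, -5 - 5j, -4 + 5j, -4 - 5j

The poles are the roots of the denominator s^4 + 18s^3 + 171s^2 + 810s + 2050 = 0.
No real roots exist; factor into two real quadratics: (s^2 + 10s + 50)(s^2 + 8s + 41) = 0.
Each quadratic gives a conjugate pair via the quadratic formula.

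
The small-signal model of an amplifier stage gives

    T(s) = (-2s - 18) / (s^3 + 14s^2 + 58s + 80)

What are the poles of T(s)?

The poles are the roots of the denominator s^3 + 14s^2 + 58s + 80 = 0.
Trying s = -8: the polynomial evaluates to 0, so (s + 8) is a factor.
Dividing out leaves s^2 + 6s + 10 = 0.
The quadratic formula then gives s = -3 ± 1j.

s = -8, -3 + j, -3 - j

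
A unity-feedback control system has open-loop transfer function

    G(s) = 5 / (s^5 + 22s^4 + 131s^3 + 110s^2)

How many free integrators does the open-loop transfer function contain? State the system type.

Type 2

The denominator has 2 factors of s at the origin (free integrators), so this is a Type 2 system.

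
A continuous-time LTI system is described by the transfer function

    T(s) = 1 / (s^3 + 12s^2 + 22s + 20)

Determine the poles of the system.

s = -1 ± j, -10

The poles are the roots of the denominator s^3 + 12s^2 + 22s + 20 = 0.
Trying s = -10: the polynomial evaluates to 0, so (s + 10) is a factor.
Dividing out leaves s^2 + 2s + 2 = 0.
The quadratic formula then gives s = -1 ± 1j.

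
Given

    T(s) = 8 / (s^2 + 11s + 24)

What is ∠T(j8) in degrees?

∠T(j8) ≈ -114.4°

At s = j8: numerator = 8, denominator = -40 + j88.
∠T = ∠num − ∠den = 0° − (114.44°) = -114.4°.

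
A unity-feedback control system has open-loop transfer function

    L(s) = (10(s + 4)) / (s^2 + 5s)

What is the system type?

Type 1

The denominator has 1 factor of s at the origin (free integrator), so this is a Type 1 system.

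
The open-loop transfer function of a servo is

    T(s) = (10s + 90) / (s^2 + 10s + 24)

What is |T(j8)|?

|T(j8)| ≈ 1.346

Substitute s = j8: numerator = 90 + j80, denominator = -40 + j80.
|T(j8)| = |90 + j80| / |-40 + j80| = 120.42 / 89.443 ≈ 1.346.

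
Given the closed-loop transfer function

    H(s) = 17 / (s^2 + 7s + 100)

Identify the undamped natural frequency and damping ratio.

Compare the denominator to the standard form s^2 + 2ζωₙs + ωₙ².
ωₙ² = 100, so ωₙ = 10 rad/s.
2ζωₙ = 7, so ζ = 7/(2·10) = 0.35.
With ζ = 0.35 the response is underdamped.

ωₙ = 10 rad/s, ζ = 0.35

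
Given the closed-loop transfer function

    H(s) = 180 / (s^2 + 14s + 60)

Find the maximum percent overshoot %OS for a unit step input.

Comparing s^2 + 14s + 60 to s^2 + 2ζωₙs + ωₙ²: ωₙ = √60 ≈ 7.746 rad/s and ζ = 14/(2·√60) ≈ 0.9037.
%OS = 100·exp(−πζ/√(1−ζ²)) = 100·exp(−π·0.9037/√(1−0.9037²)) ≈ 0.132%.

%OS ≈ 0.132%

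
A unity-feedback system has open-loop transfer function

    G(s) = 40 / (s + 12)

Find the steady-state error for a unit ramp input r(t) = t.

G(s) has no poles at the origin.
This is a Type 0 system; Kv = lim_{s→0} s·G(s) = 0, so the steady-state error for a ramp input is infinite.

e_ss = ∞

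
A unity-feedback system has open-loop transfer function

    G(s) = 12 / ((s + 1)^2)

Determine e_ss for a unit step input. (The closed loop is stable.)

e_ss = 0.07692

G(s) has no poles at the origin.
This is a Type 0 system. Kp = lim_{s→0} G(s) = 12/1.
e_ss = 1/(1 + Kp) = 1/(1 + 12) = 1/13 ≈ 0.07692.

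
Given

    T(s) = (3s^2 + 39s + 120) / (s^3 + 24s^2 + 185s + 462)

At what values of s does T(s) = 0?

Set the numerator to zero: 3s^2 + 39s + 120 = 0, i.e. 3·(s^2 + 13s + 40) = 0.
Factoring: (s + 5)(s + 8) = 0.

s = -5, -8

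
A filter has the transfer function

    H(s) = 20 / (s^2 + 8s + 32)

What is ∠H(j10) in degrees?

At s = j10: numerator = 20, denominator = -68 + j80.
∠H = ∠num − ∠den = 0° − (130.36°) = -130.4°.

∠H(j10) ≈ -130.4°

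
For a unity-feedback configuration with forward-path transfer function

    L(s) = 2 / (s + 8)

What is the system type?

The denominator has no factor of s at the origin — no free integrator — so this is a Type 0 system.

Type 0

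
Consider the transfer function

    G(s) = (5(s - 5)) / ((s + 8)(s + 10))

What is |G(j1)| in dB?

Substitute s = j1: numerator = -25 + j5, denominator = 79 + j18.
|G(j1)| = |-25 + j5| / |79 + j18| = 25.495 / 81.025 ≈ 0.3147.
In decibels: 20·log₁₀(0.3147) ≈ -10.0 dB.

|G(j1)|_dB ≈ -10.0 dB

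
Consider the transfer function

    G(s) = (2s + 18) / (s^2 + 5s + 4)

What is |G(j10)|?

|G(j10)| ≈ 0.2486

Substitute s = j10: numerator = 18 + j20, denominator = -96 + j50.
|G(j10)| = |18 + j20| / |-96 + j50| = 26.907 / 108.24 ≈ 0.2486.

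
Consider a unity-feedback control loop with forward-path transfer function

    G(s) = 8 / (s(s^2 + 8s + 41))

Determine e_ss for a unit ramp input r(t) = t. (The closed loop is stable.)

G(s) has one pole at the origin.
This is a Type 1 system. Kv = lim_{s→0} s·G(s) = 8/41.
e_ss = 1/Kv = 1/(8/41) = 41/8 ≈ 5.125.

e_ss = 5.125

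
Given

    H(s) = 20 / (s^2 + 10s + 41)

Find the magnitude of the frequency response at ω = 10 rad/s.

Substitute s = j10: numerator = 20, denominator = -59 + j100.
|H(j10)| = |20| / |-59 + j100| = 20 / 116.11 ≈ 0.1723.

|H(j10)| ≈ 0.1723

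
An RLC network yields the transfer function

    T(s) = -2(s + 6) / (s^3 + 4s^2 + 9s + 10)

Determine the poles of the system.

s = -1 ± 2j, -2

The poles are the roots of the denominator s^3 + 4s^2 + 9s + 10 = 0.
Trying s = -2: the polynomial evaluates to 0, so (s + 2) is a factor.
Dividing out leaves s^2 + 2s + 5 = 0.
The quadratic formula then gives s = -1 ± 2j.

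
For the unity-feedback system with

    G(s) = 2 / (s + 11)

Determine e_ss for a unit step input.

G(s) has no poles at the origin.
This is a Type 0 system. Kp = lim_{s→0} G(s) = 2/11.
e_ss = 1/(1 + Kp) = 1/(1 + 2/11) = 11/13 ≈ 0.8462.

e_ss = 0.8462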